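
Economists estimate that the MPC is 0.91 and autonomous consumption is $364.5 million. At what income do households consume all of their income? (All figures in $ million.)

At break-even, C = Y: 364.5 + 0.91Y = Y
0.09Y = 364.5, so Y = 364.5/0.09 = 4050

Y = 4050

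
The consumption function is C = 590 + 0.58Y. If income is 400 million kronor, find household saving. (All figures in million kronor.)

C = 590 + 0.58(400) = 590 + 232 = 822
S = Y − C = 400 − 822 = -422

S = -422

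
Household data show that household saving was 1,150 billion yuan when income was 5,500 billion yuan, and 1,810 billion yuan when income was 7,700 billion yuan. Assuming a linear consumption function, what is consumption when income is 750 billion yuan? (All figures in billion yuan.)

MPS = ΔS/ΔY = (1810 − 1150)/(7700 − 5500) = 660/2200 = 0.3
MPC = 1 − MPS = 0.7
Autonomous saving = 1150 − 0.3(5500) = -500, so a = 500
C = 500 + 0.7(750) = 500 + 525 = 1025

C = 1025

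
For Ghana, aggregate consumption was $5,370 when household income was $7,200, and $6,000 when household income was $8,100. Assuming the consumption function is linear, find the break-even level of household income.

Y = 1100

MPC = (6000 − 5370)/(8100 − 7200) = 630/900 = 0.7
a = 5370 − 0.7(7200) = 5370 − 5040 = 330
Break-even: Y = a/(1−MPC) = 330/0.3 = 1100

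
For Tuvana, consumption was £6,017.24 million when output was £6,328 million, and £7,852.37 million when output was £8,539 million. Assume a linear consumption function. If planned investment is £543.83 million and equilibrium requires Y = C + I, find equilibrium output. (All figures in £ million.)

Y = 7699

MPC = (7852.37 − 6017.24)/(8539 − 6328) = 1835.13/2211 = 0.83
a = 6017.24 − 0.83(6328) = 765
Equilibrium: Y = 765 + 0.83Y + 543.83
0.17Y = 1308.83, so Y = 1308.83/0.17 = 7699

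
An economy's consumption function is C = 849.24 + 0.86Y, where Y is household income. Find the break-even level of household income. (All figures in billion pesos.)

At break-even, C = Y: 849.24 + 0.86Y = Y
0.14Y = 849.24, so Y = 849.24/0.14 = 6066

Y = 6066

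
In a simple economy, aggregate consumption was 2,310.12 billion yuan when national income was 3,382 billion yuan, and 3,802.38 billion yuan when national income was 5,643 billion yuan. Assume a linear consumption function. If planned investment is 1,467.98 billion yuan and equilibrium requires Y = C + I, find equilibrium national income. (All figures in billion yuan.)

Y = 4547

MPC = (3802.38 − 2310.12)/(5643 − 3382) = 1492.26/2261 = 0.66
a = 2310.12 − 0.66(3382) = 78
Equilibrium: Y = 78 + 0.66Y + 1467.98
0.34Y = 1545.98, so Y = 1545.98/0.34 = 4547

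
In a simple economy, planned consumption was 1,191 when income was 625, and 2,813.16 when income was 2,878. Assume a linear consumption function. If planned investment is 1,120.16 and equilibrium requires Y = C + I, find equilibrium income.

MPC = (2813.16 − 1191)/(2878 − 625) = 1622.16/2253 = 0.72
a = 1191 − 0.72(625) = 741
Equilibrium: Y = 741 + 0.72Y + 1120.16
0.28Y = 1861.16, so Y = 1861.16/0.28 = 6647

Y = 6647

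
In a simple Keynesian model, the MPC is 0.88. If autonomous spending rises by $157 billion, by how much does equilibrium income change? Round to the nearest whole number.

The multiplier is 1/(1 − MPC) = 1/0.12.
ΔY = 157/0.12 = 1308.33 ≈ 1308

ΔY ≈ 1308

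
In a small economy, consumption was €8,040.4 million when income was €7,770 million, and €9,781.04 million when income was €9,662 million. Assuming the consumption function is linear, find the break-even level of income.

Y = 11150

MPC = (9781.04 − 8040.4)/(9662 − 7770) = 1740.64/1892 = 0.92
a = 8040.4 − 0.92(7770) = 8040.4 − 7148.4 = 892
Break-even: Y = a/(1−MPC) = 892/0.08 = 11150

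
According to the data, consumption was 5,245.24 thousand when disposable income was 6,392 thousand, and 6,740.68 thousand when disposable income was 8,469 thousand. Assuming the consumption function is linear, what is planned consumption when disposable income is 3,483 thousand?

MPC = (6740.68 − 5245.24)/(8469 − 6392) = 1495.44/2077 = 0.72
a = 5245.24 − 0.72(6392) = 5245.24 − 4602.24 = 643
C = 643 + 0.72(3483) = 643 + 2507.76 = 3150.76

C = 3150.76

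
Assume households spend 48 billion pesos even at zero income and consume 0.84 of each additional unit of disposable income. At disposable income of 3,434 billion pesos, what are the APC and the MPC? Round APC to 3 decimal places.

MPC = 0.84 (the slope of the consumption function)
C = 48 + 0.84(3434) = 2932.56, so APC = 2932.56/3434 = 0.854

APC = 0.854; MPC = 0.84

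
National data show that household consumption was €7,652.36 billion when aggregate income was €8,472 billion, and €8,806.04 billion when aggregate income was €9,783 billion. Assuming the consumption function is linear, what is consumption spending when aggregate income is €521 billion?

MPC = (8806.04 − 7652.36)/(9783 − 8472) = 1153.68/1311 = 0.88
a = 7652.36 − 0.88(8472) = 7652.36 − 7455.36 = 197
C = 197 + 0.88(521) = 197 + 458.48 = 655.48

C = 655.48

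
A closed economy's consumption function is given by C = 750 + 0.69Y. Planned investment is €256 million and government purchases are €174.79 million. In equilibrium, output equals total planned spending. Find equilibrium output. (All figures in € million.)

Y = 3809

Y = C + I + G = 750 + 0.69Y + 256 + 174.79
Y − 0.69Y = 1180.79
0.31Y = 1180.79, so Y = 1180.79/0.31 = 3809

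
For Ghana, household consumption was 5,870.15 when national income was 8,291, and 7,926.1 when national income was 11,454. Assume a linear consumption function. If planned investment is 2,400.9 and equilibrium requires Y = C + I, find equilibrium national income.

Y = 8234

MPC = (7926.1 − 5870.15)/(11454 − 8291) = 2055.95/3163 = 0.65
a = 5870.15 − 0.65(8291) = 481
Equilibrium: Y = 481 + 0.65Y + 2400.9
0.35Y = 2881.9, so Y = 2881.9/0.35 = 8234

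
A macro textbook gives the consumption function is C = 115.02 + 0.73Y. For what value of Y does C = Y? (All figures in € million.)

At break-even, C = Y: 115.02 + 0.73Y = Y
0.27Y = 115.02, so Y = 115.02/0.27 = 426

Y = 426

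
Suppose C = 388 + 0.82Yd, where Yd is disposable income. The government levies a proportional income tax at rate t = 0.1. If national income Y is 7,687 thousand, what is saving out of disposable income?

S = 857.294

Yd = (1 − 0.1)(7687) = 0.9(7687) = 6918.3
C = 388 + 0.82(6918.3) = 388 + 5673.006 = 6061.006
S = Yd − C = 6918.3 − 6061.006 = 857.294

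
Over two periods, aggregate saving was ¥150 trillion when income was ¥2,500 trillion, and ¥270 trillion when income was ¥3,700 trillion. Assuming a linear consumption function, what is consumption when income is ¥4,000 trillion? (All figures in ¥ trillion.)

C = 3700

MPS = ΔS/ΔY = (270 − 150)/(3700 − 2500) = 120/1200 = 0.1
MPC = 1 − MPS = 0.9
Autonomous saving = 150 − 0.1(2500) = -100, so a = 100
C = 100 + 0.9(4000) = 100 + 3600 = 3700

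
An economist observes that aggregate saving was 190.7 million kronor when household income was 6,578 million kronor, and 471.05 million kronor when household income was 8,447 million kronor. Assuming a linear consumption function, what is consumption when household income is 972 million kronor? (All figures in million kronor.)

C = 1622.2

MPS = ΔS/ΔY = (471.05 − 190.7)/(8447 − 6578) = 280.35/1869 = 0.15
MPC = 1 − MPS = 0.85
Autonomous saving = 190.7 − 0.15(6578) = -796, so a = 796
C = 796 + 0.85(972) = 796 + 826.2 = 1622.2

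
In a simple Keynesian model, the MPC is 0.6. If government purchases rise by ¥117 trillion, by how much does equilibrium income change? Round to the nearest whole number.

The multiplier is 1/(1 − MPC) = 1/0.4.
ΔY = 117/0.4 = 292.50 ≈ 293

ΔY ≈ 293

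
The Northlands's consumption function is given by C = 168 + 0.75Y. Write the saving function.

S = -168 + 0.25Y

S = Y − C = Y − (168 + 0.75Y) = -168 + (1 − 0.75)Y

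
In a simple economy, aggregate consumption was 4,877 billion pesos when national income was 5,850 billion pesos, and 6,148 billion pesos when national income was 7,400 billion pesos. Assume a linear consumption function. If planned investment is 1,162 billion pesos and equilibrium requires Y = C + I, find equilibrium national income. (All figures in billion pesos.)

MPC = (6148 − 4877)/(7400 − 5850) = 1271/1550 = 0.82
a = 4877 − 0.82(5850) = 80
Equilibrium: Y = 80 + 0.82Y + 1162
0.18Y = 1242, so Y = 1242/0.18 = 6900

Y = 6900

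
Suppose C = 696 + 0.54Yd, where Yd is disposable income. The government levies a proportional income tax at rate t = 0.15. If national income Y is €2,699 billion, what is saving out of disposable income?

Yd = (1 − 0.15)(2699) = 0.85(2699) = 2294.15
C = 696 + 0.54(2294.15) = 696 + 1238.841 = 1934.841
S = Yd − C = 2294.15 − 1934.841 = 359.309

S = 359.309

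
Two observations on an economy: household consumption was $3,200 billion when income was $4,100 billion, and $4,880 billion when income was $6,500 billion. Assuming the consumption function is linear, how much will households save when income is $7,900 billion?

S = 2040

MPC = (4880 − 3200)/(6500 − 4100) = 1680/2400 = 0.7
a = 3200 − 0.7(4100) = 3200 − 2870 = 330
C = 330 + 0.7(7900) = 5860
S = 7900 − 5860 = 2040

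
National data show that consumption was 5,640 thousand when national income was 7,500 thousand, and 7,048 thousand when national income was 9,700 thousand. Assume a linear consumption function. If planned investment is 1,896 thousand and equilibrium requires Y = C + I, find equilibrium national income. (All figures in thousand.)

Y = 7600

MPC = (7048 − 5640)/(9700 − 7500) = 1408/2200 = 0.64
a = 5640 − 0.64(7500) = 840
Equilibrium: Y = 840 + 0.64Y + 1896
0.36Y = 2736, so Y = 2736/0.36 = 7600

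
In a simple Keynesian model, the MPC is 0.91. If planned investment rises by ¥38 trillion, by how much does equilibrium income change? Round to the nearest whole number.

The multiplier is 1/(1 − MPC) = 1/0.09.
ΔY = 38/0.09 = 422.22 ≈ 422

ΔY ≈ 422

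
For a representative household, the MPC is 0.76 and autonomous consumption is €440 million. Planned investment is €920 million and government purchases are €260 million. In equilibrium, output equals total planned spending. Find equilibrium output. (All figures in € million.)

Y = C + I + G = 440 + 0.76Y + 920 + 260
Y − 0.76Y = 1620
0.24Y = 1620, so Y = 1620/0.24 = 6750

Y = 6750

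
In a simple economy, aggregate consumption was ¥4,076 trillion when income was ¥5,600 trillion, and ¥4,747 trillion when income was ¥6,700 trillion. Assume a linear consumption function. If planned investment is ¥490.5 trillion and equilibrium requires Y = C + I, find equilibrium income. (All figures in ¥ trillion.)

Y = 2950

MPC = (4747 − 4076)/(6700 − 5600) = 671/1100 = 0.61
a = 4076 − 0.61(5600) = 660
Equilibrium: Y = 660 + 0.61Y + 490.5
0.39Y = 1150.5, so Y = 1150.5/0.39 = 2950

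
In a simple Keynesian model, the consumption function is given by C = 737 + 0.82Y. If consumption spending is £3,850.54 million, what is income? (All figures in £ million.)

Y = 3797

737 + 0.82Y = 3850.54
0.82Y = 3113.54, so Y = 3113.54/0.82 = 3797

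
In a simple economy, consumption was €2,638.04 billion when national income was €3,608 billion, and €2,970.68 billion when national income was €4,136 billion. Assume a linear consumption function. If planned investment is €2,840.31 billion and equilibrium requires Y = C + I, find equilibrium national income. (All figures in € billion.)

MPC = (2970.68 − 2638.04)/(4136 − 3608) = 332.64/528 = 0.63
a = 2638.04 − 0.63(3608) = 365
Equilibrium: Y = 365 + 0.63Y + 2840.31
0.37Y = 3205.31, so Y = 3205.31/0.37 = 8663

Y = 8663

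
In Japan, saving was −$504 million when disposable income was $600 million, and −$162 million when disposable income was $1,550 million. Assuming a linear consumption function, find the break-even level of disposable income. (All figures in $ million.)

Y = 2000

MPS = ΔS/ΔY = (-162 − (-504))/(1550 − 600) = 342/950 = 0.36
MPC = 1 − MPS = 0.64
From S(600) = -504: −a + 0.36(600) = -504, so a = 216 − (-504) = 720
Break-even (S = 0): Y = a/MPS = 720/0.36 = 2000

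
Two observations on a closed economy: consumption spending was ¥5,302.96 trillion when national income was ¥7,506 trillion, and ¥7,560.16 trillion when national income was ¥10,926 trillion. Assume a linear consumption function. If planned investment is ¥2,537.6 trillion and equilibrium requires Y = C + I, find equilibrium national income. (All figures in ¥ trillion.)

Y = 8490

MPC = (7560.16 − 5302.96)/(10926 − 7506) = 2257.2/3420 = 0.66
a = 5302.96 − 0.66(7506) = 349
Equilibrium: Y = 349 + 0.66Y + 2537.6
0.34Y = 2886.6, so Y = 2886.6/0.34 = 8490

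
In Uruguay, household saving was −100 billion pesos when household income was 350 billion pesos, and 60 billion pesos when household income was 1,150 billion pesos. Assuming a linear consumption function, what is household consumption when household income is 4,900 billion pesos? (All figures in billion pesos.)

MPS = ΔS/ΔY = (60 − (-100))/(1150 − 350) = 160/800 = 0.2
MPC = 1 − MPS = 0.8
Autonomous saving = -100 − 0.2(350) = -170, so a = 170
C = 170 + 0.8(4900) = 170 + 3920 = 4090

C = 4090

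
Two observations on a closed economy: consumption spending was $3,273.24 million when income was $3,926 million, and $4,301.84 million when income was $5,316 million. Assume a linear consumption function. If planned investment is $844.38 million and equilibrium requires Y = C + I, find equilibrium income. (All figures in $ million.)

MPC = (4301.84 − 3273.24)/(5316 − 3926) = 1028.6/1390 = 0.74
a = 3273.24 − 0.74(3926) = 368
Equilibrium: Y = 368 + 0.74Y + 844.38
0.26Y = 1212.38, so Y = 1212.38/0.26 = 4663

Y = 4663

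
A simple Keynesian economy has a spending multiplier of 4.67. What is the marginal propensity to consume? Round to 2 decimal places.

k = 1/(1 − MPC), so 1 − MPC = 1/k = 1/4.67 = 0.2141
MPC = 1 − 0.2141 = 0.79

MPC = 0.79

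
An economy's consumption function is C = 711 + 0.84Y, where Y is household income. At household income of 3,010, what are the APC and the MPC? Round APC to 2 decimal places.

APC = 1.08; MPC = 0.84

MPC = 0.84 (the slope of the consumption function)
C = 711 + 0.84(3010) = 3239.4, so APC = 3239.4/3010 = 1.08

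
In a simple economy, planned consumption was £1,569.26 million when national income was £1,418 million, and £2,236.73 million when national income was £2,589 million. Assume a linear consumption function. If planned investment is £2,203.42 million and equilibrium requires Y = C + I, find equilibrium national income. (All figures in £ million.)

Y = 6894

MPC = (2236.73 − 1569.26)/(2589 − 1418) = 667.47/1171 = 0.57
a = 1569.26 − 0.57(1418) = 761
Equilibrium: Y = 761 + 0.57Y + 2203.42
0.43Y = 2964.42, so Y = 2964.42/0.43 = 6894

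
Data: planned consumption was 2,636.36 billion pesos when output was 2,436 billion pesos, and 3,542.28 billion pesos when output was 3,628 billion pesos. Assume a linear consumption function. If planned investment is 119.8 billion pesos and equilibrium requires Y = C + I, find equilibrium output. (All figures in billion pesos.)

MPC = (3542.28 − 2636.36)/(3628 − 2436) = 905.92/1192 = 0.76
a = 2636.36 − 0.76(2436) = 785
Equilibrium: Y = 785 + 0.76Y + 119.8
0.24Y = 904.8, so Y = 904.8/0.24 = 3770

Y = 3770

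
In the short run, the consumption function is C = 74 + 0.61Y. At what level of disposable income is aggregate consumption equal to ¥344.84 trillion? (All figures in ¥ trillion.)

Y = 444

74 + 0.61Y = 344.84
0.61Y = 270.84, so Y = 270.84/0.61 = 444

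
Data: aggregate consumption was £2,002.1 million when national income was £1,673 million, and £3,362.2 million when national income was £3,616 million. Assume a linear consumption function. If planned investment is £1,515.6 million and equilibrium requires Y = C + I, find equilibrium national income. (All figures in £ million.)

Y = 7822

MPC = (3362.2 − 2002.1)/(3616 − 1673) = 1360.1/1943 = 0.7
a = 2002.1 − 0.7(1673) = 831
Equilibrium: Y = 831 + 0.7Y + 1515.6
0.3Y = 2346.6, so Y = 2346.6/0.3 = 7822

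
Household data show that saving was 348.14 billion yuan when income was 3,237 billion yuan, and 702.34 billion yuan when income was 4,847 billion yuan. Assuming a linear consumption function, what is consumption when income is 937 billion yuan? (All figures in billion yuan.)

C = 1094.86

MPS = ΔS/ΔY = (702.34 − 348.14)/(4847 − 3237) = 354.2/1610 = 0.22
MPC = 1 − MPS = 0.78
Autonomous saving = 348.14 − 0.22(3237) = -364, so a = 364
C = 364 + 0.78(937) = 364 + 730.86 = 1094.86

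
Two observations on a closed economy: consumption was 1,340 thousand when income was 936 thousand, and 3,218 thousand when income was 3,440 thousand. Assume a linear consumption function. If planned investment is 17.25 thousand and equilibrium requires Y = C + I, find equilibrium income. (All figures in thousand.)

MPC = (3218 − 1340)/(3440 − 936) = 1878/2504 = 0.75
a = 1340 − 0.75(936) = 638
Equilibrium: Y = 638 + 0.75Y + 17.25
0.25Y = 655.25, so Y = 655.25/0.25 = 2621

Y = 2621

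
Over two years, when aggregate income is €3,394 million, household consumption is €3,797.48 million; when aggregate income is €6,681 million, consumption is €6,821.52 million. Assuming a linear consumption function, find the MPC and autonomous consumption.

MPC = ΔC/ΔY = (6821.52 − 3797.48)/(6681 − 3394) = 3024.04/3287 = 0.92
a = C − MPC·Y = 3797.48 − 0.92(3394) = 3797.48 − 3122.48 = 675

MPC = 0.92; a = 675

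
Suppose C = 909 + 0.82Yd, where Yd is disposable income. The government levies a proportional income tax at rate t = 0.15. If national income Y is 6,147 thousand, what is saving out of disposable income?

Yd = (1 − 0.15)(6147) = 0.85(6147) = 5224.95
C = 909 + 0.82(5224.95) = 909 + 4284.459 = 5193.459
S = Yd − C = 5224.95 − 5193.459 = 31.491

S = 31.491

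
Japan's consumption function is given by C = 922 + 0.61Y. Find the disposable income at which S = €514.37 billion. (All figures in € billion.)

S = Y − C = -922 + 0.39Y
-922 + 0.39Y = 514.37, so 0.39Y = 1436.37 and Y = 3683

Y = 3683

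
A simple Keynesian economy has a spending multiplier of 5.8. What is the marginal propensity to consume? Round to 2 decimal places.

k = 1/(1 − MPC), so 1 − MPC = 1/k = 1/5.8 = 0.1724
MPC = 1 − 0.1724 = 0.83

MPC = 0.83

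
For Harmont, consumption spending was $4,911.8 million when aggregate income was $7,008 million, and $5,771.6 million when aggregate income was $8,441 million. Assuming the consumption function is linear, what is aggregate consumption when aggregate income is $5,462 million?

MPC = (5771.6 − 4911.8)/(8441 − 7008) = 859.8/1433 = 0.6
a = 4911.8 − 0.6(7008) = 4911.8 − 4204.8 = 707
C = 707 + 0.6(5462) = 707 + 3277.2 = 3984.2

C = 3984.2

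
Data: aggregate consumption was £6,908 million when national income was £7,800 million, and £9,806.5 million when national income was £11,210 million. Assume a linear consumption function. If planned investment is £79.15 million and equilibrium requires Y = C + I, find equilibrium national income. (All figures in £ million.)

Y = 2381

MPC = (9806.5 − 6908)/(11210 − 7800) = 2898.5/3410 = 0.85
a = 6908 − 0.85(7800) = 278
Equilibrium: Y = 278 + 0.85Y + 79.15
0.15Y = 357.15, so Y = 357.15/0.15 = 2381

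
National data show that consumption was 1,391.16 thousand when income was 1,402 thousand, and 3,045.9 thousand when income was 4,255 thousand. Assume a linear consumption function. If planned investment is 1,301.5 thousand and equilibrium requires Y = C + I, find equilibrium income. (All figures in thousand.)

Y = 4475

MPC = (3045.9 − 1391.16)/(4255 − 1402) = 1654.74/2853 = 0.58
a = 1391.16 − 0.58(1402) = 578
Equilibrium: Y = 578 + 0.58Y + 1301.5
0.42Y = 1879.5, so Y = 1879.5/0.42 = 4475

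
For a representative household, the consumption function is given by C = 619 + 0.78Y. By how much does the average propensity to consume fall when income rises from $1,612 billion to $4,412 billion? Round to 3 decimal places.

At Y = 1612: C = 619 + 0.78(1612) = 1876.36, APC = 1876.36/1612 = 1.1640
At Y = 4412: C = 4060.36, APC = 4060.36/4412 = 0.9203
Fall in APC = 1.1640 − 0.9203 = 0.2437 ≈ 0.244

ΔAPC = 0.244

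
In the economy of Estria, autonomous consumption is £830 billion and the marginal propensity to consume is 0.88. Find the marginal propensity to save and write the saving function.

MPS = 1 − MPC = 1 − 0.88 = 0.12
S = Y − C = -830 + 0.12Y

MPS = 0.12; S = -830 + 0.12Y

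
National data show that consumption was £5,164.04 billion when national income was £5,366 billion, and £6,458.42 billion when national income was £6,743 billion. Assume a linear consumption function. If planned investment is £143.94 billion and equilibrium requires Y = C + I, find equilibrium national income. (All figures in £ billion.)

MPC = (6458.42 − 5164.04)/(6743 − 5366) = 1294.38/1377 = 0.94
a = 5164.04 − 0.94(5366) = 120
Equilibrium: Y = 120 + 0.94Y + 143.94
0.06Y = 263.94, so Y = 263.94/0.06 = 4399

Y = 4399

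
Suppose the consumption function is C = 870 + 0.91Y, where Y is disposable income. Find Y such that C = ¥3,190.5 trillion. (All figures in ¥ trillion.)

Y = 2550

870 + 0.91Y = 3190.5
0.91Y = 2320.5, so Y = 2320.5/0.91 = 2550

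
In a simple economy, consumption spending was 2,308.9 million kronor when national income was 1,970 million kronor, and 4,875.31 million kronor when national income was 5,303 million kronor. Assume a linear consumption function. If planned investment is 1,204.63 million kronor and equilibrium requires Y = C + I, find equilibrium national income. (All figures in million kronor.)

MPC = (4875.31 − 2308.9)/(5303 − 1970) = 2566.41/3333 = 0.77
a = 2308.9 − 0.77(1970) = 792
Equilibrium: Y = 792 + 0.77Y + 1204.63
0.23Y = 1996.63, so Y = 1996.63/0.23 = 8681

Y = 8681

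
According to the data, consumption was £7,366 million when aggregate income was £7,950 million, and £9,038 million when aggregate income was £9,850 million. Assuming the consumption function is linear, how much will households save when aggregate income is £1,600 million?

S = -178

MPC = (9038 − 7366)/(9850 − 7950) = 1672/1900 = 0.88
a = 7366 − 0.88(7950) = 7366 − 6996 = 370
C = 370 + 0.88(1600) = 1778
S = 1600 − 1778 = -178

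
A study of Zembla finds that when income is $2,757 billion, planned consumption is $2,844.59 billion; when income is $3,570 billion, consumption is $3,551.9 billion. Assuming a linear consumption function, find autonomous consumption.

MPC = ΔC/ΔY = (3551.9 − 2844.59)/(3570 − 2757) = 707.31/813 = 0.87
a = C − MPC·Y = 2844.59 − 0.87(2757) = 2844.59 − 2398.59 = 446

a = 446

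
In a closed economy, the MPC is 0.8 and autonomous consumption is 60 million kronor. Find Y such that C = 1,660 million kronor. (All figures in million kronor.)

Y = 2000

60 + 0.8Y = 1660
0.8Y = 1600, so Y = 1600/0.8 = 2000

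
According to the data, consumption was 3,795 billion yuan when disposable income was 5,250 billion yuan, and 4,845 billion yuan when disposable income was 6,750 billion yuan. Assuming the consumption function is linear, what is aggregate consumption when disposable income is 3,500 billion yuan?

MPC = (4845 − 3795)/(6750 − 5250) = 1050/1500 = 0.7
a = 3795 − 0.7(5250) = 3795 − 3675 = 120
C = 120 + 0.7(3500) = 120 + 2450 = 2570

C = 2570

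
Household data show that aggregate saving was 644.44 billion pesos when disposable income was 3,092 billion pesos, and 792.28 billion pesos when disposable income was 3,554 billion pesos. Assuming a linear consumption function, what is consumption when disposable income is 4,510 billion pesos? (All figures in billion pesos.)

C = 3411.8

MPS = ΔS/ΔY = (792.28 − 644.44)/(3554 − 3092) = 147.84/462 = 0.32
MPC = 1 − MPS = 0.68
Autonomous saving = 644.44 − 0.32(3092) = -345, so a = 345
C = 345 + 0.68(4510) = 345 + 3066.8 = 3411.8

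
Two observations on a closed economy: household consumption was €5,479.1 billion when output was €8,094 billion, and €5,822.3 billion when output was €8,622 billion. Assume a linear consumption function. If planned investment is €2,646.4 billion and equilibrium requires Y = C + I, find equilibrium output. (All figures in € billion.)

MPC = (5822.3 − 5479.1)/(8622 − 8094) = 343.2/528 = 0.65
a = 5479.1 − 0.65(8094) = 218
Equilibrium: Y = 218 + 0.65Y + 2646.4
0.35Y = 2864.4, so Y = 2864.4/0.35 = 8184

Y = 8184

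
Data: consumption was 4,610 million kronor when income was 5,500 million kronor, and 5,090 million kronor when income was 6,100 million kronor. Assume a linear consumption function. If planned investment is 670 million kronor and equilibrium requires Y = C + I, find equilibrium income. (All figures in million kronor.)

MPC = (5090 − 4610)/(6100 − 5500) = 480/600 = 0.8
a = 4610 − 0.8(5500) = 210
Equilibrium: Y = 210 + 0.8Y + 670
0.2Y = 880, so Y = 880/0.2 = 4400

Y = 4400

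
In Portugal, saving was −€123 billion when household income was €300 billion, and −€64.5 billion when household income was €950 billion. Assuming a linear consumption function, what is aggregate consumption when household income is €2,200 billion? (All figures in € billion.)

MPS = ΔS/ΔY = (-64.5 − (-123))/(950 − 300) = 58.5/650 = 0.09
MPC = 1 − MPS = 0.91
Autonomous saving = -123 − 0.09(300) = -150, so a = 150
C = 150 + 0.91(2200) = 150 + 2002 = 2152

C = 2152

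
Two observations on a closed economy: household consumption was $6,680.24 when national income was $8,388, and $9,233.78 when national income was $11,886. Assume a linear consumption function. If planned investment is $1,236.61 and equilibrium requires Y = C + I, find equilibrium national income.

MPC = (9233.78 − 6680.24)/(11886 − 8388) = 2553.54/3498 = 0.73
a = 6680.24 − 0.73(8388) = 557
Equilibrium: Y = 557 + 0.73Y + 1236.61
0.27Y = 1793.61, so Y = 1793.61/0.27 = 6643

Y = 6643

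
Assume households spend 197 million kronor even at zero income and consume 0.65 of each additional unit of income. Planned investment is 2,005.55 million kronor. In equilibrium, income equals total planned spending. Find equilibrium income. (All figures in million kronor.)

Y = 6293

Y = C + I = 197 + 0.65Y + 2005.55
Y − 0.65Y = 2202.55
0.35Y = 2202.55, so Y = 2202.55/0.35 = 6293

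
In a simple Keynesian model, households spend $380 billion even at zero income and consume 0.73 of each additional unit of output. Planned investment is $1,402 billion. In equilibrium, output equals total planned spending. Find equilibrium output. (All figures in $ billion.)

Y = C + I = 380 + 0.73Y + 1402
Y − 0.73Y = 1782
0.27Y = 1782, so Y = 1782/0.27 = 6600

Y = 6600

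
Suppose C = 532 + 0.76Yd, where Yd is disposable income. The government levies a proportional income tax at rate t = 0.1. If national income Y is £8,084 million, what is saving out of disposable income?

Yd = (1 − 0.1)(8084) = 0.9(8084) = 7275.6
C = 532 + 0.76(7275.6) = 532 + 5529.456 = 6061.456
S = Yd − C = 7275.6 − 6061.456 = 1214.144

S = 1214.144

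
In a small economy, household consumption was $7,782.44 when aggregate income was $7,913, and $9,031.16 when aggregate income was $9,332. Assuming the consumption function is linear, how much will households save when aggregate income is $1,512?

S = -637.56

MPC = (9031.16 − 7782.44)/(9332 − 7913) = 1248.72/1419 = 0.88
a = 7782.44 − 0.88(7913) = 7782.44 − 6963.44 = 819
C = 819 + 0.88(1512) = 2149.56
S = 1512 − 2149.56 = -637.56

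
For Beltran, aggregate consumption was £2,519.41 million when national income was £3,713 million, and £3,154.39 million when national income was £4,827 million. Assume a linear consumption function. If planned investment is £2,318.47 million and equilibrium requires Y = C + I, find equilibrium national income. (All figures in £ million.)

Y = 6329

MPC = (3154.39 − 2519.41)/(4827 − 3713) = 634.98/1114 = 0.57
a = 2519.41 − 0.57(3713) = 403
Equilibrium: Y = 403 + 0.57Y + 2318.47
0.43Y = 2721.47, so Y = 2721.47/0.43 = 6329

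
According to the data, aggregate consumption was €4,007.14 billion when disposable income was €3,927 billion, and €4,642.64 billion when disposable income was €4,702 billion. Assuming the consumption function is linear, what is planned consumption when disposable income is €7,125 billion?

MPC = (4642.64 − 4007.14)/(4702 − 3927) = 635.5/775 = 0.82
a = 4007.14 − 0.82(3927) = 4007.14 − 3220.14 = 787
C = 787 + 0.82(7125) = 787 + 5842.5 = 6629.5

C = 6629.5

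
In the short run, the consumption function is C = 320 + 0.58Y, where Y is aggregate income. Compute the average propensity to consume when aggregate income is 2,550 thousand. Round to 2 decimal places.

APC = 0.71

C = 320 + 0.58(2550) = 1799
APC = C/Y = 1799/2550 = 0.71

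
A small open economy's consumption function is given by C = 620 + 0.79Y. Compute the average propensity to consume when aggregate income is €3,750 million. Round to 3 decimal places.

C = 620 + 0.79(3750) = 3582.5
APC = C/Y = 3582.5/3750 = 0.955

APC = 0.955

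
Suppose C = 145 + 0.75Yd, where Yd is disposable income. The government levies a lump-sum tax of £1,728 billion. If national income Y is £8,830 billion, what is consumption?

Yd = Y − T = 8830 − 1728 = 7102
C = 145 + 0.75(7102) = 145 + 5326.5 = 5471.5

C = 5471.5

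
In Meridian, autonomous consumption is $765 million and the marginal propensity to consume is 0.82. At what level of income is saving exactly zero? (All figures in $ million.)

At break-even, C = Y: 765 + 0.82Y = Y
0.18Y = 765, so Y = 765/0.18 = 4250

Y = 4250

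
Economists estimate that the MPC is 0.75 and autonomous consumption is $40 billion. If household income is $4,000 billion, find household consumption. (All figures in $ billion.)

C = 40 + 0.75(4000) = 40 + 3000 = 3040

C = 3040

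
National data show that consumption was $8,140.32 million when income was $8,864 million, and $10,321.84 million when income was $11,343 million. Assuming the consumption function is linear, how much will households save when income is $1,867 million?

MPC = (10321.84 − 8140.32)/(11343 − 8864) = 2181.52/2479 = 0.88
a = 8140.32 − 0.88(8864) = 8140.32 − 7800.32 = 340
C = 340 + 0.88(1867) = 1982.96
S = 1867 − 1982.96 = -115.96

S = -115.96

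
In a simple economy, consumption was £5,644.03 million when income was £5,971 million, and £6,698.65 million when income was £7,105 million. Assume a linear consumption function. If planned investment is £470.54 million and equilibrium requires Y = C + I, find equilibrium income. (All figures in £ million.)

Y = 8022

MPC = (6698.65 − 5644.03)/(7105 − 5971) = 1054.62/1134 = 0.93
a = 5644.03 − 0.93(5971) = 91
Equilibrium: Y = 91 + 0.93Y + 470.54
0.07Y = 561.54, so Y = 561.54/0.07 = 8022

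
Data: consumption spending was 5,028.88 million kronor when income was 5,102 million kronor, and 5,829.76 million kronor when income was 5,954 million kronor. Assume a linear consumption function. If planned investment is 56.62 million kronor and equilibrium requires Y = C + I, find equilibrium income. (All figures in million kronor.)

MPC = (5829.76 − 5028.88)/(5954 − 5102) = 800.88/852 = 0.94
a = 5028.88 − 0.94(5102) = 233
Equilibrium: Y = 233 + 0.94Y + 56.62
0.06Y = 289.62, so Y = 289.62/0.06 = 4827

Y = 4827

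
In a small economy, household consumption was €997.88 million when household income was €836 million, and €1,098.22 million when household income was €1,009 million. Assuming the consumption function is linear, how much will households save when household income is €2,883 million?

S = 697.86

MPC = (1098.22 − 997.88)/(1009 − 836) = 100.34/173 = 0.58
a = 997.88 − 0.58(836) = 997.88 − 484.88 = 513
C = 513 + 0.58(2883) = 2185.14
S = 2883 − 2185.14 = 697.86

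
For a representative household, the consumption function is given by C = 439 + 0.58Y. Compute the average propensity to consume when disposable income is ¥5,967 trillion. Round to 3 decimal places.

C = 439 + 0.58(5967) = 3899.86
APC = C/Y = 3899.86/5967 = 0.654

APC = 0.654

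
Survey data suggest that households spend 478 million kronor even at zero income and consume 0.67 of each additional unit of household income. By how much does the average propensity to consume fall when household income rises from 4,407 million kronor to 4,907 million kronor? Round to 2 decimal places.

At Y = 4407: C = 478 + 0.67(4407) = 3430.69, APC = 3430.69/4407 = 0.778
At Y = 4907: C = 3765.69, APC = 3765.69/4907 = 0.767
Fall in APC = 0.778 − 0.767 = 0.011 ≈ 0.01

ΔAPC = 0.01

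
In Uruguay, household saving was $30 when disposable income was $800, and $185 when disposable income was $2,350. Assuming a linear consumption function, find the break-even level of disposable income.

MPS = ΔS/ΔY = (185 − 30)/(2350 − 800) = 155/1550 = 0.1
MPC = 1 − MPS = 0.9
From S(800) = 30: −a + 0.1(800) = 30, so a = 80 − 30 = 50
Break-even (S = 0): Y = a/MPS = 50/0.1 = 500

Y = 500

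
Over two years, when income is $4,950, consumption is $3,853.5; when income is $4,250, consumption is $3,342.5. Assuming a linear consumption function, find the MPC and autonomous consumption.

MPC = 0.73; a = 240

MPC = ΔC/ΔY = (3853.5 − 3342.5)/(4950 − 4250) = 511/700 = 0.73
a = C − MPC·Y = 3342.5 − 0.73(4250) = 3342.5 − 3102.5 = 240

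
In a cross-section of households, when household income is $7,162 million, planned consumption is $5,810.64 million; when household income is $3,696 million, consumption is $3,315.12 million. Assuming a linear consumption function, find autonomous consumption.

a = 654

MPC = ΔC/ΔY = (5810.64 − 3315.12)/(7162 − 3696) = 2495.52/3466 = 0.72
a = C − MPC·Y = 3315.12 − 0.72(3696) = 3315.12 − 2661.12 = 654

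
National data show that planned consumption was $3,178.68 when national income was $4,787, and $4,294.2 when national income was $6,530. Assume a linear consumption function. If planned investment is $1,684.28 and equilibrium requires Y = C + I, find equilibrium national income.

Y = 4998

MPC = (4294.2 − 3178.68)/(6530 − 4787) = 1115.52/1743 = 0.64
a = 3178.68 − 0.64(4787) = 115
Equilibrium: Y = 115 + 0.64Y + 1684.28
0.36Y = 1799.28, so Y = 1799.28/0.36 = 4998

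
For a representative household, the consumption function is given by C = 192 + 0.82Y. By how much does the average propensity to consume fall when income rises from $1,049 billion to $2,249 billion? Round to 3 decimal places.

ΔAPC = 0.098

At Y = 1049: C = 192 + 0.82(1049) = 1052.18, APC = 1052.18/1049 = 1.0030
At Y = 2249: C = 2036.18, APC = 2036.18/2249 = 0.9054
Fall in APC = 1.0030 − 0.9054 = 0.0976 ≈ 0.098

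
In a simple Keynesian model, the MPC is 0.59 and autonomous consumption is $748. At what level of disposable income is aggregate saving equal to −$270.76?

S = Y − C = -748 + 0.41Y
-748 + 0.41Y = -270.76, so 0.41Y = 477.24 and Y = 1164

Y = 1164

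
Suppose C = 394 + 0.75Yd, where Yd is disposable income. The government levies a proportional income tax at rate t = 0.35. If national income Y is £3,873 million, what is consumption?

Yd = (1 − 0.35)(3873) = 0.65(3873) = 2517.45
C = 394 + 0.75(2517.45) = 394 + 1888.0875 = 2282.0875

C = 2282.0875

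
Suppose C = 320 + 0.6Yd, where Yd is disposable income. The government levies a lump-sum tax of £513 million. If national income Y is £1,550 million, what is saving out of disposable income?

S = 94.8

Yd = Y − T = 1550 − 513 = 1037
C = 320 + 0.6(1037) = 320 + 622.2 = 942.2
S = Yd − C = 1037 − 942.2 = 94.8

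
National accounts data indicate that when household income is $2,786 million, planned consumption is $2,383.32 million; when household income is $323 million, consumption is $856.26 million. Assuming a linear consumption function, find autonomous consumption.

a = 656

MPC = ΔC/ΔY = (2383.32 − 856.26)/(2786 − 323) = 1527.06/2463 = 0.62
a = C − MPC·Y = 856.26 − 0.62(323) = 856.26 − 200.26 = 656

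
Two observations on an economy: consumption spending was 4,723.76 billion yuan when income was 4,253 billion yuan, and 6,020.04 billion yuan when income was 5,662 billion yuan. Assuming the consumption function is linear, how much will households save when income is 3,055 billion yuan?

S = -566.6

MPC = (6020.04 − 4723.76)/(5662 − 4253) = 1296.28/1409 = 0.92
a = 4723.76 − 0.92(4253) = 4723.76 − 3912.76 = 811
C = 811 + 0.92(3055) = 3621.6
S = 3055 − 3621.6 = -566.6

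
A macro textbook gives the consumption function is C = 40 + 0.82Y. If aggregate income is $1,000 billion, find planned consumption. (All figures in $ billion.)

C = 860

C = 40 + 0.82(1000) = 40 + 820 = 860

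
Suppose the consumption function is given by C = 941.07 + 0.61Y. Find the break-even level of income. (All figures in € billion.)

At break-even, C = Y: 941.07 + 0.61Y = Y
0.39Y = 941.07, so Y = 941.07/0.39 = 2413

Y = 2413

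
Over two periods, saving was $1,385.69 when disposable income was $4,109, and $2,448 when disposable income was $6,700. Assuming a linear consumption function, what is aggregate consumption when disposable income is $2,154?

MPS = ΔS/ΔY = (2448 − 1385.69)/(6700 − 4109) = 1062.31/2591 = 0.41
MPC = 1 − MPS = 0.59
Autonomous saving = 1385.69 − 0.41(4109) = -299, so a = 299
C = 299 + 0.59(2154) = 299 + 1270.86 = 1569.86

C = 1569.86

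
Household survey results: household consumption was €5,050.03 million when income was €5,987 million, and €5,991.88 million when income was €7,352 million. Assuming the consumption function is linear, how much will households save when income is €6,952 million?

MPC = (5991.88 − 5050.03)/(7352 − 5987) = 941.85/1365 = 0.69
a = 5050.03 − 0.69(5987) = 5050.03 − 4131.03 = 919
C = 919 + 0.69(6952) = 5715.88
S = 6952 − 5715.88 = 1236.12

S = 1236.12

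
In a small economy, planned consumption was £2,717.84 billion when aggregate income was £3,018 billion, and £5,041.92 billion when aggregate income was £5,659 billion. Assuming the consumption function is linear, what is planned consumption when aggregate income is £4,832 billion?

C = 4314.16

MPC = (5041.92 − 2717.84)/(5659 − 3018) = 2324.08/2641 = 0.88
a = 2717.84 − 0.88(3018) = 2717.84 − 2655.84 = 62
C = 62 + 0.88(4832) = 62 + 4252.16 = 4314.16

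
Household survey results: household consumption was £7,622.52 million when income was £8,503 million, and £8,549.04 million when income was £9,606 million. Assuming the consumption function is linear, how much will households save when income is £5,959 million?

MPC = (8549.04 − 7622.52)/(9606 − 8503) = 926.52/1103 = 0.84
a = 7622.52 − 0.84(8503) = 7622.52 − 7142.52 = 480
C = 480 + 0.84(5959) = 5485.56
S = 5959 − 5485.56 = 473.44

S = 473.44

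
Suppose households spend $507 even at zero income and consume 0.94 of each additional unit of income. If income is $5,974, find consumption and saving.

C = 6122.56; S = -148.56

C = 507 + 0.94(5974) = 507 + 5615.56 = 6122.56
S = Y − C = 5974 − 6122.56 = -148.56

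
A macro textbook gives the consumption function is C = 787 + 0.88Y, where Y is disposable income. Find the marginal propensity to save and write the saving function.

MPS = 1 − MPC = 1 − 0.88 = 0.12
S = Y − C = -787 + 0.12Y

MPS = 0.12; S = -787 + 0.12Y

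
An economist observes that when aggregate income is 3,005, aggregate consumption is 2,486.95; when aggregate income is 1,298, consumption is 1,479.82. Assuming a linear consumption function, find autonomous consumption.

a = 714

MPC = ΔC/ΔY = (2486.95 − 1479.82)/(3005 − 1298) = 1007.13/1707 = 0.59
a = C − MPC·Y = 1479.82 − 0.59(1298) = 1479.82 − 765.82 = 714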